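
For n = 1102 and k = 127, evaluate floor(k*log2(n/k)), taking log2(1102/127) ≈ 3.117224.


log2(n/k) = log2(1102/127) ≈ 3.117224.
k*log2(n/k) ≈ 127*3.117224 = 395.887448.
floor(395.887448) = 395.

395


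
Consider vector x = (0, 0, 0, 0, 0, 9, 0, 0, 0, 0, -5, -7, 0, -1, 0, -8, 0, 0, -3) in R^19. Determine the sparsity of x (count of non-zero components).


Non-zero positions: [5, 10, 11, 13, 15, 18].
Sparsity = 6.

6


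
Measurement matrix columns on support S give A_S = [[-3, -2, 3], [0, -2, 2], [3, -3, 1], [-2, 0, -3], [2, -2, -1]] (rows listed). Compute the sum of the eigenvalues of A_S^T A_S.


Sum of eigenvalues of A_S^T A_S = trace(A_S^T A_S) = sum of squared column norms of A_S.
A_S^T A_S diagonal: [26, 21, 24].
trace = 26 + 21 + 24 = 71.

71


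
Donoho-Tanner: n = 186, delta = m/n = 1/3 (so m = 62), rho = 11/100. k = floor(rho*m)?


m = 1/3*186 = 62.
rho = 11/100.
rho*m = 11/100*62 = 6.82.
k = floor(6.82) = 6.

6


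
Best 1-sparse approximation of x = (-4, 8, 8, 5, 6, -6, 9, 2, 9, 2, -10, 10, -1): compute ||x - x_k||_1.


Sorted |x_i| descending: [10, 10, 9, 9, 8, 8, 6, 6, 5, 4, 2, 2, 1]
Keep top 1: [10]
Tail entries: [10, 9, 9, 8, 8, 6, 6, 5, 4, 2, 2, 1]
L1 error = sum of tail = 70.

70


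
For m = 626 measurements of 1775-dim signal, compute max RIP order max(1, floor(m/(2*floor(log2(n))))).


floor(log2(1775)) = 10.
2*10 = 20.
m/(2*floor(log2(n))) = 626/20 ≈ 31.3.
floor = 31.
k = max(1, 31) = 31.

31


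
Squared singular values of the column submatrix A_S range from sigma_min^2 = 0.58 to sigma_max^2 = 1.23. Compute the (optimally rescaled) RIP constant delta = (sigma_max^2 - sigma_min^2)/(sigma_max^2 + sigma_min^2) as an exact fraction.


lambda_max - lambda_min = 1.23 - 0.58 = 0.65.
lambda_max + lambda_min = 1.23 + 0.58 = 1.81.
delta = 0.65/1.81 = 65/181.

65/181


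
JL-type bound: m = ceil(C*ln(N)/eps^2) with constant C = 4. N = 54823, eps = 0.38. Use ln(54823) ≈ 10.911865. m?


ln(54823) ≈ 10.911865.
eps^2 = 0.38^2 = 0.1444.
C*ln(N)/eps^2 ≈ 4*10.911865/0.1444 ≈ 302.2677.
m = ceil(302.2677) = 303.

303


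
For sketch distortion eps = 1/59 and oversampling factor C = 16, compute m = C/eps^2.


1/eps = 59.
(1/eps)^2 = 3481.
m = 16*3481 = 55696.

55696


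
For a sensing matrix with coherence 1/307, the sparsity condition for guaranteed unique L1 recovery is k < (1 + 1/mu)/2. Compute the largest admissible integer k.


1/mu = 307.
1 + 1/mu = 308.
(1 + 1/mu)/2 = 154 is an integer and the inequality is strict, so k_max = 154 - 1 = 153.

153


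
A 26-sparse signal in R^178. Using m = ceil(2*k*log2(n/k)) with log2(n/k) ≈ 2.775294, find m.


log2(n/k) = log2(178/26) ≈ 2.775294.
2*k*log2(n/k) ≈ 2*26*2.775294 = 144.315288.
m = ceil(144.315288) = 145.

145


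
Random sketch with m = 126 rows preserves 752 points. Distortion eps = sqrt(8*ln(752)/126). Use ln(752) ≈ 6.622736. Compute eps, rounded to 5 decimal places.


ln(752) ≈ 6.622736.
8*ln(N)/m ≈ 8*6.622736/126 ≈ 0.42049117.
eps = sqrt(0.42049117) ≈ 0.6484529 ≈ 0.64845.

0.64845


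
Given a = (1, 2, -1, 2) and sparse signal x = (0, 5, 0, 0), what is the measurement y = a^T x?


Non-zero terms: ['2*5']
Products: [10]
y = sum = 10.

10


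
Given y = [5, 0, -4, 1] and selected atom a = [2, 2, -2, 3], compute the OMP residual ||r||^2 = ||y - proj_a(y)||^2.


a^T a = 21.
a^T y = 21.
coeff = 21/21 = 1.
||r||^2 = 21.

21


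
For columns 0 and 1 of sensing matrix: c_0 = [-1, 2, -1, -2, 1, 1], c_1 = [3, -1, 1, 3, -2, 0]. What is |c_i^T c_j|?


Inner product: -1*3 + 2*-1 + -1*1 + -2*3 + 1*-2 + 1*0
Products: [-3, -2, -1, -6, -2, 0]
Sum = -14.
|dot| = 14.

14


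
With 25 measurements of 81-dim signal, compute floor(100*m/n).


100*m/n = 100*25/81 ≈ 30.8642.
floor = 30.

30


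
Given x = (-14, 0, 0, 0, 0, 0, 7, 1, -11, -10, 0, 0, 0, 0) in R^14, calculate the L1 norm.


Non-zero entries: [(0, -14), (6, 7), (7, 1), (8, -11), (9, -10)]
Absolute values: [14, 7, 1, 11, 10]
||x||_1 = sum = 43.

43


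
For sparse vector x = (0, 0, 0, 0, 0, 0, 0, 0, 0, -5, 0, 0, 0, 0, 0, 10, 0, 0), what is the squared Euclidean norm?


Non-zero entries: [(9, -5), (15, 10)]
Squares: [25, 100]
||x||_2^2 = sum = 125.

125


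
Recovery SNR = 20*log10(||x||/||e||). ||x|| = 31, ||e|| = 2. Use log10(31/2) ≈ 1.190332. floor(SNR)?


||x||/||e|| = 31/2.
log10(31/2) ≈ 1.190332.
20*log10(||x||/||e||) ≈ 20*1.190332 = 23.80664.
floor(23.80664) = 23.

23


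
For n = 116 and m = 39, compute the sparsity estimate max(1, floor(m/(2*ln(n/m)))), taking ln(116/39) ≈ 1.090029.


n/m = 116/39.
ln(n/m) ≈ 1.090029.
2*ln(n/m) ≈ 2.180058.
m/(2*ln(n/m)) ≈ 39/2.180058 ≈ 17.8894.
floor = 17.
k_max = max(1, 17) = 17.

17


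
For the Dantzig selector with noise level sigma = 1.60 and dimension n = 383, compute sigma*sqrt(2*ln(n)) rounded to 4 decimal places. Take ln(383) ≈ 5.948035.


ln(383) ≈ 5.948035.
2*ln(n) ≈ 11.89607.
sqrt(2*ln(n)) ≈ sqrt(11.89607) ≈ 3.449068.
threshold ≈ 1.60*3.449068 = 5.5185088 ≈ 5.5185.

5.5185


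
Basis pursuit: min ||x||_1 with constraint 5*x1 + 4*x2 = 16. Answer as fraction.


Axis intercepts:
  x1 = 16/5, x2 = 0: L1 = 16/5
  x1 = 0, x2 = 4: L1 = 4
x* = (16/5, 0)
||x*||_1 = 16/5.

16/5


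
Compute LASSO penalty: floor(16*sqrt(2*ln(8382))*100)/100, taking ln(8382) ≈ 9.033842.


ln(8382) ≈ 9.033842.
2*ln(n) ≈ 18.067684.
sqrt(2*ln(n)) ≈ sqrt(18.067684) ≈ 4.25061.
lambda ≈ 16*4.25061 = 68.00976.
floor(lambda*100)/100 = 68.00.

68.00


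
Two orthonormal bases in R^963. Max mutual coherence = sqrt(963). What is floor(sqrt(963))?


31^2 = 961 <= 963 < 1024 = 32^2, so 31 <= sqrt(963) < 32.
floor(sqrt(963)) = 31.

31


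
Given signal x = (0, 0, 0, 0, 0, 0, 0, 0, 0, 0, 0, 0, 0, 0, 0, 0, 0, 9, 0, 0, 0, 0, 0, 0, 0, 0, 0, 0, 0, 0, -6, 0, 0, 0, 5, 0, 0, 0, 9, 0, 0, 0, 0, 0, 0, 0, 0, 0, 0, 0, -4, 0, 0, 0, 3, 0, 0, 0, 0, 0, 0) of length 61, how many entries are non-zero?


Non-zero positions: [17, 30, 34, 38, 50, 54].
Sparsity = 6.

6


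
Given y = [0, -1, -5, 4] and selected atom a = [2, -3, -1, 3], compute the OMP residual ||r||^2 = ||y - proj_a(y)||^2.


a^T a = 23.
a^T y = 20.
coeff = 20/23 = 20/23.
||r||^2 = 566/23.

566/23


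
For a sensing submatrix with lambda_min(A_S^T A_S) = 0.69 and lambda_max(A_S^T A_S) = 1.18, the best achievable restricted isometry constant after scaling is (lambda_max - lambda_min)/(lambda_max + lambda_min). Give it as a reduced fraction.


lambda_max - lambda_min = 1.18 - 0.69 = 0.49.
lambda_max + lambda_min = 1.18 + 0.69 = 1.87.
delta = 0.49/1.87 = 49/187.

49/187


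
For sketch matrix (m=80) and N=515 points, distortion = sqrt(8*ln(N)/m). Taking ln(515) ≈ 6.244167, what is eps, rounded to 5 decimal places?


ln(515) ≈ 6.244167.
8*ln(N)/m ≈ 8*6.244167/80 ≈ 0.6244167.
eps = sqrt(0.6244167) ≈ 0.7902004 ≈ 0.79020.

0.79020


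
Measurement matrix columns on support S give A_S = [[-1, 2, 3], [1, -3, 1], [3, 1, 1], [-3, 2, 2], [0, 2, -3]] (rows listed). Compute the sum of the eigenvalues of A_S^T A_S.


Sum of eigenvalues of A_S^T A_S = trace(A_S^T A_S) = sum of squared column norms of A_S.
A_S^T A_S diagonal: [20, 22, 24].
trace = 20 + 22 + 24 = 66.

66


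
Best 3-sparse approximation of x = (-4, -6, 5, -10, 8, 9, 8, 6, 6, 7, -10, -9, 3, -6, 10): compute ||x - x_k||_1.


Sorted |x_i| descending: [10, 10, 10, 9, 9, 8, 8, 7, 6, 6, 6, 6, 5, 4, 3]
Keep top 3: [10, 10, 10]
Tail entries: [9, 9, 8, 8, 7, 6, 6, 6, 6, 5, 4, 3]
L1 error = sum of tail = 77.

77


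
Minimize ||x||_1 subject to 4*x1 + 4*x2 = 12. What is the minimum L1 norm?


Axis intercepts:
  x1 = 3, x2 = 0: L1 = 3
  x1 = 0, x2 = 3: L1 = 3
x* = (3, 0)
||x*||_1 = 3.

3


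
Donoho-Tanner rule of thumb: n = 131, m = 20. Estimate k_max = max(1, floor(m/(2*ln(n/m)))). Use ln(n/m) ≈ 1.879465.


n/m = 131/20.
ln(n/m) ≈ 1.879465.
2*ln(n/m) ≈ 3.75893.
m/(2*ln(n/m)) ≈ 20/3.75893 ≈ 5.3207.
floor = 5.
k_max = max(1, 5) = 5.

5


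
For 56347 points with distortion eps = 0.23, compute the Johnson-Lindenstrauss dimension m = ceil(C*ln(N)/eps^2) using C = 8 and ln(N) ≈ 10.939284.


ln(56347) ≈ 10.939284.
eps^2 = 0.23^2 = 0.0529.
C*ln(N)/eps^2 ≈ 8*10.939284/0.0529 ≈ 1654.3341.
m = ceil(1654.3341) = 1655.

1655


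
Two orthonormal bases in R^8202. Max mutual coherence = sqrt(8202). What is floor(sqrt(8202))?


90^2 = 8100 <= 8202 < 8281 = 91^2, so 90 <= sqrt(8202) < 91.
floor(sqrt(8202)) = 90.

90


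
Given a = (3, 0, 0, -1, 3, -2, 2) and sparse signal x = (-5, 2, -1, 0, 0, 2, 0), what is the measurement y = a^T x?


Non-zero terms: ['3*-5', '0*2', '0*-1', '-2*2']
Products: [-15, 0, 0, -4]
y = sum = -19.

-19


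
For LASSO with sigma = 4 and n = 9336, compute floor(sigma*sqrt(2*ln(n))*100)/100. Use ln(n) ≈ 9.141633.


ln(9336) ≈ 9.141633.
2*ln(n) ≈ 18.283266.
sqrt(2*ln(n)) ≈ sqrt(18.283266) ≈ 4.275894.
lambda ≈ 4*4.275894 = 17.103576.
floor(lambda*100)/100 = 17.10.

17.10


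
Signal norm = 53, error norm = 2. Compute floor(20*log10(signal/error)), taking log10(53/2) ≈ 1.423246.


||x||/||e|| = 53/2.
log10(53/2) ≈ 1.423246.
20*log10(||x||/||e||) ≈ 20*1.423246 = 28.46492.
floor(28.46492) = 28.

28


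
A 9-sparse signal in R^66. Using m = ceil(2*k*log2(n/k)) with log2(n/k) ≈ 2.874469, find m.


log2(n/k) = log2(66/9) ≈ 2.874469.
2*k*log2(n/k) ≈ 2*9*2.874469 = 51.740442.
m = ceil(51.740442) = 52.

52


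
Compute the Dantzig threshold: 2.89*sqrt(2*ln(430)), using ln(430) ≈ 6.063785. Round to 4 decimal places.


ln(430) ≈ 6.063785.
2*ln(n) ≈ 12.12757.
sqrt(2*ln(n)) ≈ sqrt(12.12757) ≈ 3.482466.
threshold ≈ 2.89*3.482466 = 10.06432674 ≈ 10.0643.

10.0643


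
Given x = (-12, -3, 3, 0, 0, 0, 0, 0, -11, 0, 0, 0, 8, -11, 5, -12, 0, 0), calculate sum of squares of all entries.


Non-zero entries: [(0, -12), (1, -3), (2, 3), (8, -11), (12, 8), (13, -11), (14, 5), (15, -12)]
Squares: [144, 9, 9, 121, 64, 121, 25, 144]
||x||_2^2 = sum = 637.

637


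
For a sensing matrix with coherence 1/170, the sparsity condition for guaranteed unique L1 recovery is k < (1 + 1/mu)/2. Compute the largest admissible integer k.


1/mu = 170.
1 + 1/mu = 171.
(1 + 1/mu)/2 = 85.5 is not an integer, so k_max = floor(85.5) = 85.

85


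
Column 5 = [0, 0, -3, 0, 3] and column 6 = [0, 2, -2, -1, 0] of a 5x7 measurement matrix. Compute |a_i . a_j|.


Inner product: 0*0 + 0*2 + -3*-2 + 0*-1 + 3*0
Products: [0, 0, 6, 0, 0]
Sum = 6.
|dot| = 6.

6


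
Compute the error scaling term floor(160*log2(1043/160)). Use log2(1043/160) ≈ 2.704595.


log2(n/k) = log2(1043/160) ≈ 2.704595.
k*log2(n/k) ≈ 160*2.704595 = 432.7352.
floor(432.7352) = 432.

432


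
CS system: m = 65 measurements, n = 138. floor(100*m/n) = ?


100*m/n = 100*65/138 ≈ 47.1014.
floor = 47.

47


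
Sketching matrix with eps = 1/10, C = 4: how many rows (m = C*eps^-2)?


1/eps = 10.
(1/eps)^2 = 100.
m = 4*100 = 400.

400


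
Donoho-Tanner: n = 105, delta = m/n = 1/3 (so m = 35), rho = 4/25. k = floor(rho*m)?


m = 1/3*105 = 35.
rho = 4/25.
rho*m = 4/25*35 = 5.6.
k = floor(5.6) = 5.

5


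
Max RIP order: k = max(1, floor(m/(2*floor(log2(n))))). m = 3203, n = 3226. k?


floor(log2(3226)) = 11.
2*11 = 22.
m/(2*floor(log2(n))) = 3203/22 ≈ 145.5909.
floor = 145.
k = max(1, 145) = 145.

145


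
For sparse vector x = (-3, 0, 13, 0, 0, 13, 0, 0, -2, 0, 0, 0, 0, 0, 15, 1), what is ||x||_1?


Non-zero entries: [(0, -3), (2, 13), (5, 13), (8, -2), (14, 15), (15, 1)]
Absolute values: [3, 13, 13, 2, 15, 1]
||x||_1 = sum = 47.

47


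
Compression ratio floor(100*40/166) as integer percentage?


100*m/n = 100*40/166 ≈ 24.0964.
floor = 24.

24


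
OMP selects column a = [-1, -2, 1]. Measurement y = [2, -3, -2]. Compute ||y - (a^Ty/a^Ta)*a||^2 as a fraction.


a^T a = 6.
a^T y = 2.
coeff = 2/6 = 1/3.
||r||^2 = 49/3.

49/3


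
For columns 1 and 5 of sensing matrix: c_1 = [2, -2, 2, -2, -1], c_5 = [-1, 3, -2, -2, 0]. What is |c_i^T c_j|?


Inner product: 2*-1 + -2*3 + 2*-2 + -2*-2 + -1*0
Products: [-2, -6, -4, 4, 0]
Sum = -8.
|dot| = 8.

8


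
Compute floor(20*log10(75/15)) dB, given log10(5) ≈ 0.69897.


||x||/||e|| = 75/15 = 5.
log10(5) ≈ 0.69897.
20*log10(||x||/||e||) ≈ 20*0.69897 = 13.9794.
floor(13.9794) = 13.

13


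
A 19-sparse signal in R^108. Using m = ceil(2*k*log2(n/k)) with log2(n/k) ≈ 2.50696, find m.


log2(n/k) = log2(108/19) ≈ 2.50696.
2*k*log2(n/k) ≈ 2*19*2.50696 = 95.26448.
m = ceil(95.26448) = 96.

96


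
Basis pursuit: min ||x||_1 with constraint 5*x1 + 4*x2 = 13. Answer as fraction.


Axis intercepts:
  x1 = 13/5, x2 = 0: L1 = 13/5
  x1 = 0, x2 = 13/4: L1 = 13/4
x* = (13/5, 0)
||x*||_1 = 13/5.

13/5


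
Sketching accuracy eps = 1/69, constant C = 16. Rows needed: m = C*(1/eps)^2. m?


1/eps = 69.
(1/eps)^2 = 4761.
m = 16*4761 = 76176.

76176


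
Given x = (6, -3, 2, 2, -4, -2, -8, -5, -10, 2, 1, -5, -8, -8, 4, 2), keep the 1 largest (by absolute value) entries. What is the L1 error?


Sorted |x_i| descending: [10, 8, 8, 8, 6, 5, 5, 4, 4, 3, 2, 2, 2, 2, 2, 1]
Keep top 1: [10]
Tail entries: [8, 8, 8, 6, 5, 5, 4, 4, 3, 2, 2, 2, 2, 2, 1]
L1 error = sum of tail = 62.

62


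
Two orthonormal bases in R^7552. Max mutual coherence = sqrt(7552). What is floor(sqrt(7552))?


86^2 = 7396 <= 7552 < 7569 = 87^2, so 86 <= sqrt(7552) < 87.
floor(sqrt(7552)) = 86.

86


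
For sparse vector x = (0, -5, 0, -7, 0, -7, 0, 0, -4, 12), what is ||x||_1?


Non-zero entries: [(1, -5), (3, -7), (5, -7), (8, -4), (9, 12)]
Absolute values: [5, 7, 7, 4, 12]
||x||_1 = sum = 35.

35


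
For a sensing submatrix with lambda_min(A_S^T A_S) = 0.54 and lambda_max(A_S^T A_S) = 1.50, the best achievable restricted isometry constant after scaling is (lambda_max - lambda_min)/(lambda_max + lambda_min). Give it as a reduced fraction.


lambda_max - lambda_min = 1.50 - 0.54 = 0.96.
lambda_max + lambda_min = 1.50 + 0.54 = 2.04.
delta = 0.96/2.04 = 96/204 = 8/17.

8/17


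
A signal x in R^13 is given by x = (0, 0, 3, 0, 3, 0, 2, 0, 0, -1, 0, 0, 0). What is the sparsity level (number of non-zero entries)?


Non-zero positions: [2, 4, 6, 9].
Sparsity = 4.

4


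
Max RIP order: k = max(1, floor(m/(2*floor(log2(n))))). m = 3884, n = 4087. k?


floor(log2(4087)) = 11.
2*11 = 22.
m/(2*floor(log2(n))) = 3884/22 ≈ 176.5455.
floor = 176.
k = max(1, 176) = 176.

176


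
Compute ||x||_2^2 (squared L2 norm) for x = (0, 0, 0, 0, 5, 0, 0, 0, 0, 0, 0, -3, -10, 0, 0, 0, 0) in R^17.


Non-zero entries: [(4, 5), (11, -3), (12, -10)]
Squares: [25, 9, 100]
||x||_2^2 = sum = 134.

134


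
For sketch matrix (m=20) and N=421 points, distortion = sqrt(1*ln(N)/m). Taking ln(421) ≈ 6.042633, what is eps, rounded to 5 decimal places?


ln(421) ≈ 6.042633.
1*ln(N)/m ≈ 1*6.042633/20 ≈ 0.30213165.
eps = sqrt(0.30213165) ≈ 0.549665 ≈ 0.54967.

0.54967


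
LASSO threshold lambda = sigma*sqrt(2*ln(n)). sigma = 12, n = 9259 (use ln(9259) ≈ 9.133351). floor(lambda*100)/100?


ln(9259) ≈ 9.133351.
2*ln(n) ≈ 18.266702.
sqrt(2*ln(n)) ≈ sqrt(18.266702) ≈ 4.273956.
lambda ≈ 12*4.273956 = 51.287472.
floor(lambda*100)/100 = 51.28.

51.28


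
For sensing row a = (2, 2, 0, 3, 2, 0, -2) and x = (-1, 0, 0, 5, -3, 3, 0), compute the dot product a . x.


Non-zero terms: ['2*-1', '3*5', '2*-3', '0*3']
Products: [-2, 15, -6, 0]
y = sum = 7.

7


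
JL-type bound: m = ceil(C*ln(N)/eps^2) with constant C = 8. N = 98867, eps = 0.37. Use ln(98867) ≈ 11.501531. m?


ln(98867) ≈ 11.501531.
eps^2 = 0.37^2 = 0.1369.
C*ln(N)/eps^2 ≈ 8*11.501531/0.1369 ≈ 672.1128.
m = ceil(672.1128) = 673.

673


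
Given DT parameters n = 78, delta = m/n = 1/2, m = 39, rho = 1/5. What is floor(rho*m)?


m = 1/2*78 = 39.
rho = 1/5.
rho*m = 1/5*39 = 7.8.
k = floor(7.8) = 7.

7


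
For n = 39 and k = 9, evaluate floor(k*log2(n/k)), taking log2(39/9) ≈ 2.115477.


log2(n/k) = log2(39/9) ≈ 2.115477.
k*log2(n/k) ≈ 9*2.115477 = 19.039293.
floor(19.039293) = 19.

19


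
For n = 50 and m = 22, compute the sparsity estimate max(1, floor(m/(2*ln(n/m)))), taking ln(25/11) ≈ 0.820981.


n/m = 50/22 = 25/11.
ln(n/m) ≈ 0.820981.
2*ln(n/m) ≈ 1.641962.
m/(2*ln(n/m)) ≈ 22/1.641962 ≈ 13.3986.
floor = 13.
k_max = max(1, 13) = 13.

13


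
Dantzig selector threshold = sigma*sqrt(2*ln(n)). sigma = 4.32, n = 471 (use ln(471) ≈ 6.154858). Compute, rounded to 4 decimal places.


ln(471) ≈ 6.154858.
2*ln(n) ≈ 12.309716.
sqrt(2*ln(n)) ≈ sqrt(12.309716) ≈ 3.50852.
threshold ≈ 4.32*3.50852 = 15.1568064 ≈ 15.1568.

15.1568


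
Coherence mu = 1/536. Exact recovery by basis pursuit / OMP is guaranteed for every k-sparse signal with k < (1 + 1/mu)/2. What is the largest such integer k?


1/mu = 536.
1 + 1/mu = 537.
(1 + 1/mu)/2 = 268.5 is not an integer, so k_max = floor(268.5) = 268.

268


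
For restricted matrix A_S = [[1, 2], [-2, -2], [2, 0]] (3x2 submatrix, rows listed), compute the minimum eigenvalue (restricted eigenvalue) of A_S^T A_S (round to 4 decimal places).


A_S^T A_S = [[9, 6], [6, 8]].
trace = 17.
det = 36.
disc = trace^2 - 4*det = 289 - 4*36 = 145.
sqrt(145) ≈ 12.041595.
lam_min = (17 - sqrt(145))/2 ≈ (17 - 12.041595)/2 = 2.4792025 ≈ 2.4792.

2.4792


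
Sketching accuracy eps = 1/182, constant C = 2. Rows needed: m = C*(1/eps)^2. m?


1/eps = 182.
(1/eps)^2 = 33124.
m = 2*33124 = 66248.

66248


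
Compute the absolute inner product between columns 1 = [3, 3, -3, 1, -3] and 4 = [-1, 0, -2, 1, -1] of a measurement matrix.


Inner product: 3*-1 + 3*0 + -3*-2 + 1*1 + -3*-1
Products: [-3, 0, 6, 1, 3]
Sum = 7.
|dot| = 7.

7


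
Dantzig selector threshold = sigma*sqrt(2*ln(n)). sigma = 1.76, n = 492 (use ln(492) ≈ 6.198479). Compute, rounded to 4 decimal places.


ln(492) ≈ 6.198479.
2*ln(n) ≈ 12.396958.
sqrt(2*ln(n)) ≈ sqrt(12.396958) ≈ 3.520931.
threshold ≈ 1.76*3.520931 = 6.19683856 ≈ 6.1968.

6.1968


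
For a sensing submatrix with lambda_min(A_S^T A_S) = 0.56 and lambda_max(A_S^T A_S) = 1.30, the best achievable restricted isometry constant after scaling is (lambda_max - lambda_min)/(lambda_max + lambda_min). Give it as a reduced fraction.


lambda_max - lambda_min = 1.30 - 0.56 = 0.74.
lambda_max + lambda_min = 1.30 + 0.56 = 1.86.
delta = 0.74/1.86 = 74/186 = 37/93.

37/93


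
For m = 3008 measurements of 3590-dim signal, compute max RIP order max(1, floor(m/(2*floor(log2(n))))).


floor(log2(3590)) = 11.
2*11 = 22.
m/(2*floor(log2(n))) = 3008/22 ≈ 136.7273.
floor = 136.
k = max(1, 136) = 136.

136


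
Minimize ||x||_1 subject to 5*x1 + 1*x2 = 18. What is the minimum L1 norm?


Axis intercepts:
  x1 = 18/5, x2 = 0: L1 = 18/5
  x1 = 0, x2 = 18: L1 = 18
x* = (18/5, 0)
||x*||_1 = 18/5.

18/5


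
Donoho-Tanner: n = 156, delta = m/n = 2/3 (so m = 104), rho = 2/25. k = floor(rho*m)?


m = 2/3*156 = 104.
rho = 2/25.
rho*m = 2/25*104 = 8.32.
k = floor(8.32) = 8.

8


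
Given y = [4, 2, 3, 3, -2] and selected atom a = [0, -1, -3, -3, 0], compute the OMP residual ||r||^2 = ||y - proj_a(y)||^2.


a^T a = 19.
a^T y = -20.
coeff = -20/19 = -20/19.
||r||^2 = 398/19.

398/19


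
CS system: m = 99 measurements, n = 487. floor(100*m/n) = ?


100*m/n = 100*99/487 ≈ 20.3285.
floor = 20.

20


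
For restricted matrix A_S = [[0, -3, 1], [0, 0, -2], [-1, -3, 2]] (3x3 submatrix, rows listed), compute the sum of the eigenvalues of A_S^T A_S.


Sum of eigenvalues of A_S^T A_S = trace(A_S^T A_S) = sum of squared column norms of A_S.
A_S^T A_S diagonal: [1, 18, 9].
trace = 1 + 18 + 9 = 28.

28


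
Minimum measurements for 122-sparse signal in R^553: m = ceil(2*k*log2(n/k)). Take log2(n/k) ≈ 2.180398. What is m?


log2(n/k) = log2(553/122) ≈ 2.180398.
2*k*log2(n/k) ≈ 2*122*2.180398 = 532.017112.
m = ceil(532.017112) = 533.

533


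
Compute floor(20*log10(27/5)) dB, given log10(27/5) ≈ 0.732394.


||x||/||e|| = 27/5.
log10(27/5) ≈ 0.732394.
20*log10(||x||/||e||) ≈ 20*0.732394 = 14.64788.
floor(14.64788) = 14.

14


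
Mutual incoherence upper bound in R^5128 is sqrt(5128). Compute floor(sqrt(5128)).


71^2 = 5041 <= 5128 < 5184 = 72^2, so 71 <= sqrt(5128) < 72.
floor(sqrt(5128)) = 71.

71


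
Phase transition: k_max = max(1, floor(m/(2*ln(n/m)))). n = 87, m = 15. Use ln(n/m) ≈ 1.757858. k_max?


n/m = 87/15 = 29/5.
ln(n/m) ≈ 1.757858.
2*ln(n/m) ≈ 3.515716.
m/(2*ln(n/m)) ≈ 15/3.515716 ≈ 4.2666.
floor = 4.
k_max = max(1, 4) = 4.

4


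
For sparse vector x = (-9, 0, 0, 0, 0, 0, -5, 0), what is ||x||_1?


Non-zero entries: [(0, -9), (6, -5)]
Absolute values: [9, 5]
||x||_1 = sum = 14.

14


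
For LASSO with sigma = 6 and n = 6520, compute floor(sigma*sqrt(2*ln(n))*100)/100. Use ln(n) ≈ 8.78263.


ln(6520) ≈ 8.78263.
2*ln(n) ≈ 17.56526.
sqrt(2*ln(n)) ≈ sqrt(17.56526) ≈ 4.191093.
lambda ≈ 6*4.191093 = 25.146558.
floor(lambda*100)/100 = 25.14.

25.14


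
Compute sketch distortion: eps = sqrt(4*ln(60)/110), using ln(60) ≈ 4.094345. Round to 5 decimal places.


ln(60) ≈ 4.094345.
4*ln(N)/m ≈ 4*4.094345/110 ≈ 0.14888527.
eps = sqrt(0.14888527) ≈ 0.3858565 ≈ 0.38586.

0.38586


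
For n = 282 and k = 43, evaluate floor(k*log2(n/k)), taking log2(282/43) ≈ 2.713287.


log2(n/k) = log2(282/43) ≈ 2.713287.
k*log2(n/k) ≈ 43*2.713287 = 116.671341.
floor(116.671341) = 116.

116


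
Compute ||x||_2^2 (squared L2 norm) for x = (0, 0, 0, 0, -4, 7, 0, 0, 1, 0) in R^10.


Non-zero entries: [(4, -4), (5, 7), (8, 1)]
Squares: [16, 49, 1]
||x||_2^2 = sum = 66.

66


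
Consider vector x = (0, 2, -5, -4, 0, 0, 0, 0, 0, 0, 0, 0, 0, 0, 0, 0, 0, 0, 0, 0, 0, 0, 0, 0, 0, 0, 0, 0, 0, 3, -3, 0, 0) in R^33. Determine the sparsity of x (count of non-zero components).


Non-zero positions: [1, 2, 3, 29, 30].
Sparsity = 5.

5


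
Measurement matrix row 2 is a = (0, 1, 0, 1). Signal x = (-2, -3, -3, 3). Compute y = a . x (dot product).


Non-zero terms: ['0*-2', '1*-3', '0*-3', '1*3']
Products: [0, -3, 0, 3]
y = sum = 0.

0


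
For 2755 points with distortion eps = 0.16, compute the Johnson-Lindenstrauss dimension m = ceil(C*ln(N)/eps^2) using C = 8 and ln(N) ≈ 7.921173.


ln(2755) ≈ 7.921173.
eps^2 = 0.16^2 = 0.0256.
C*ln(N)/eps^2 ≈ 8*7.921173/0.0256 ≈ 2475.3666.
m = ceil(2475.3666) = 2476.

2476


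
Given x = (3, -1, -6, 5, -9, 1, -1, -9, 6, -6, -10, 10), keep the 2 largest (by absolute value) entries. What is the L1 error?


Sorted |x_i| descending: [10, 10, 9, 9, 6, 6, 6, 5, 3, 1, 1, 1]
Keep top 2: [10, 10]
Tail entries: [9, 9, 6, 6, 6, 5, 3, 1, 1, 1]
L1 error = sum of tail = 47.

47


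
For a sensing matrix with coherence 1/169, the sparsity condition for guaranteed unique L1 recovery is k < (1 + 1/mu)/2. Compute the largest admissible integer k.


1/mu = 169.
1 + 1/mu = 170.
(1 + 1/mu)/2 = 85 is an integer and the inequality is strict, so k_max = 85 - 1 = 84.

84


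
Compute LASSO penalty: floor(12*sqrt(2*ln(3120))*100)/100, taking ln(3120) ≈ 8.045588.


ln(3120) ≈ 8.045588.
2*ln(n) ≈ 16.091176.
sqrt(2*ln(n)) ≈ sqrt(16.091176) ≈ 4.011381.
lambda ≈ 12*4.011381 = 48.136572.
floor(lambda*100)/100 = 48.13.

48.13


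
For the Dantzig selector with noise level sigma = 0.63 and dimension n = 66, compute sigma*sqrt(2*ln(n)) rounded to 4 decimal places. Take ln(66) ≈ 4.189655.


ln(66) ≈ 4.189655.
2*ln(n) ≈ 8.37931.
sqrt(2*ln(n)) ≈ sqrt(8.37931) ≈ 2.894704.
threshold ≈ 0.63*2.894704 = 1.82366352 ≈ 1.8237.

1.8237


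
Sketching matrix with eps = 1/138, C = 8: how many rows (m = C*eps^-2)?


1/eps = 138.
(1/eps)^2 = 19044.
m = 8*19044 = 152352.

152352


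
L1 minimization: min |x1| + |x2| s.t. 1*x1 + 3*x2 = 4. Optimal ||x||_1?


Axis intercepts:
  x1 = 4, x2 = 0: L1 = 4
  x1 = 0, x2 = 4/3: L1 = 4/3
x* = (0, 4/3)
||x*||_1 = 4/3.

4/3


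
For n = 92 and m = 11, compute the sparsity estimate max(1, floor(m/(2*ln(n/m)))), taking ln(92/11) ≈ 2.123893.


n/m = 92/11.
ln(n/m) ≈ 2.123893.
2*ln(n/m) ≈ 4.247786.
m/(2*ln(n/m)) ≈ 11/4.247786 ≈ 2.5896.
floor = 2.
k_max = max(1, 2) = 2.

2


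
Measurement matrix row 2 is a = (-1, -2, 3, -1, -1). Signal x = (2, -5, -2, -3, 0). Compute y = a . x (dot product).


Non-zero terms: ['-1*2', '-2*-5', '3*-2', '-1*-3']
Products: [-2, 10, -6, 3]
y = sum = 5.

5


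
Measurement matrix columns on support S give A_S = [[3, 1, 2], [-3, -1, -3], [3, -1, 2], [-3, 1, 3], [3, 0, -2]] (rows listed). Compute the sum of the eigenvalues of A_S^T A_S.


Sum of eigenvalues of A_S^T A_S = trace(A_S^T A_S) = sum of squared column norms of A_S.
A_S^T A_S diagonal: [45, 4, 30].
trace = 45 + 4 + 30 = 79.

79


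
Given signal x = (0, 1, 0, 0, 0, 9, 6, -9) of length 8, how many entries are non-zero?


Non-zero positions: [1, 5, 6, 7].
Sparsity = 4.

4


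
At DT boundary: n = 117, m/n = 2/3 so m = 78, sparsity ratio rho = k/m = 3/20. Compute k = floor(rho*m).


m = 2/3*117 = 78.
rho = 3/20.
rho*m = 3/20*78 = 11.7.
k = floor(11.7) = 11.

11


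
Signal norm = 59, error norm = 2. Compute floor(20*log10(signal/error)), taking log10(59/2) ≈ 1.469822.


||x||/||e|| = 59/2.
log10(59/2) ≈ 1.469822.
20*log10(||x||/||e||) ≈ 20*1.469822 = 29.39644.
floor(29.39644) = 29.

29


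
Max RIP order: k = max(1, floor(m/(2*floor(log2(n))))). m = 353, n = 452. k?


floor(log2(452)) = 8.
2*8 = 16.
m/(2*floor(log2(n))) = 353/16 ≈ 22.0625.
floor = 22.
k = max(1, 22) = 22.

22


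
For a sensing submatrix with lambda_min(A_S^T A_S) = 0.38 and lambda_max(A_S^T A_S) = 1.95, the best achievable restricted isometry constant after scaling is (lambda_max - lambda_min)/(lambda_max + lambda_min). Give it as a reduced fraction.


lambda_max - lambda_min = 1.95 - 0.38 = 1.57.
lambda_max + lambda_min = 1.95 + 0.38 = 2.33.
delta = 1.57/2.33 = 157/233.

157/233


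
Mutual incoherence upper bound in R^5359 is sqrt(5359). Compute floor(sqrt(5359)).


73^2 = 5329 <= 5359 < 5476 = 74^2, so 73 <= sqrt(5359) < 74.
floor(sqrt(5359)) = 73.

73


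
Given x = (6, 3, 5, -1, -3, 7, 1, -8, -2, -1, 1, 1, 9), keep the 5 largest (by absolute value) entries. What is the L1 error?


Sorted |x_i| descending: [9, 8, 7, 6, 5, 3, 3, 2, 1, 1, 1, 1, 1]
Keep top 5: [9, 8, 7, 6, 5]
Tail entries: [3, 3, 2, 1, 1, 1, 1, 1]
L1 error = sum of tail = 13.

13


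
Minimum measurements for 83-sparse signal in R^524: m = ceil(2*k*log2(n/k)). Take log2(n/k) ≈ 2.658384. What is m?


log2(n/k) = log2(524/83) ≈ 2.658384.
2*k*log2(n/k) ≈ 2*83*2.658384 = 441.291744.
m = ceil(441.291744) = 442.

442


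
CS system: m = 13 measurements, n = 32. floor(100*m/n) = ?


100*m/n = 100*13/32 ≈ 40.625.
floor = 40.

40


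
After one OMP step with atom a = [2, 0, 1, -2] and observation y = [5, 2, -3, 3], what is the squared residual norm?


a^T a = 9.
a^T y = 1.
coeff = 1/9 = 1/9.
||r||^2 = 422/9.

422/9


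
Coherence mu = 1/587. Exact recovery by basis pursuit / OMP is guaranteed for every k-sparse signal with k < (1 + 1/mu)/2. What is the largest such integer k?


1/mu = 587.
1 + 1/mu = 588.
(1 + 1/mu)/2 = 294 is an integer and the inequality is strict, so k_max = 294 - 1 = 293.

293


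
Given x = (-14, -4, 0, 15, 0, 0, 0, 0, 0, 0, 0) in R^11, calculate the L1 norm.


Non-zero entries: [(0, -14), (1, -4), (3, 15)]
Absolute values: [14, 4, 15]
||x||_1 = sum = 33.

33


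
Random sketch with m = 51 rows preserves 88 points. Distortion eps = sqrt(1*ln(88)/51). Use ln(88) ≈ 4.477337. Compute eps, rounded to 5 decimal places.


ln(88) ≈ 4.477337.
1*ln(N)/m ≈ 1*4.477337/51 ≈ 0.08779092.
eps = sqrt(0.08779092) ≈ 0.2962953 ≈ 0.29630.

0.29630


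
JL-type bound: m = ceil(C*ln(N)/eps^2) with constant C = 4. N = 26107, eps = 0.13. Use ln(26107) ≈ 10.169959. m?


ln(26107) ≈ 10.169959.
eps^2 = 0.13^2 = 0.0169.
C*ln(N)/eps^2 ≈ 4*10.169959/0.0169 ≈ 2407.0909.
m = ceil(2407.0909) = 2408.

2408


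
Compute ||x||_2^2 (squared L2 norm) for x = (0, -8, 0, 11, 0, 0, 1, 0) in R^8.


Non-zero entries: [(1, -8), (3, 11), (6, 1)]
Squares: [64, 121, 1]
||x||_2^2 = sum = 186.

186


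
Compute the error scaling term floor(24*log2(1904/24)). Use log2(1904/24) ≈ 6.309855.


log2(n/k) = log2(1904/24) ≈ 6.309855.
k*log2(n/k) ≈ 24*6.309855 = 151.43652.
floor(151.43652) = 151.

151


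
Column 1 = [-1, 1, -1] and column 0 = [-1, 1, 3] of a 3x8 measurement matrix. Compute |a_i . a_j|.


Inner product: -1*-1 + 1*1 + -1*3
Products: [1, 1, -3]
Sum = -1.
|dot| = 1.

1


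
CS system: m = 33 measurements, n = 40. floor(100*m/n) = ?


100*m/n = 100*33/40 ≈ 82.5.
floor = 82.

82


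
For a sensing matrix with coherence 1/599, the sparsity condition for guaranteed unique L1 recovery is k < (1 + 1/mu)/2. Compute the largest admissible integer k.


1/mu = 599.
1 + 1/mu = 600.
(1 + 1/mu)/2 = 300 is an integer and the inequality is strict, so k_max = 300 - 1 = 299.

299


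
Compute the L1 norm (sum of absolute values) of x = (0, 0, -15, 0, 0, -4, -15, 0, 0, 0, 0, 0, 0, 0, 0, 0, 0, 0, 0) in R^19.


Non-zero entries: [(2, -15), (5, -4), (6, -15)]
Absolute values: [15, 4, 15]
||x||_1 = sum = 34.

34


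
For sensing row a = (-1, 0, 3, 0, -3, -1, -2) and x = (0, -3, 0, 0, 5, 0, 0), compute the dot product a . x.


Non-zero terms: ['0*-3', '-3*5']
Products: [0, -15]
y = sum = -15.

-15


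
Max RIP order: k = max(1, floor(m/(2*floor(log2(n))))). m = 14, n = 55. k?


floor(log2(55)) = 5.
2*5 = 10.
m/(2*floor(log2(n))) = 14/10 ≈ 1.4.
floor = 1.
k = max(1, 1) = 1.

1


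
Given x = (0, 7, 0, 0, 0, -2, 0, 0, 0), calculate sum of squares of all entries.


Non-zero entries: [(1, 7), (5, -2)]
Squares: [49, 4]
||x||_2^2 = sum = 53.

53


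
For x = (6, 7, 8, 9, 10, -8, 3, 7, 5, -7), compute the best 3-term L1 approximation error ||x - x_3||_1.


Sorted |x_i| descending: [10, 9, 8, 8, 7, 7, 7, 6, 5, 3]
Keep top 3: [10, 9, 8]
Tail entries: [8, 7, 7, 7, 6, 5, 3]
L1 error = sum of tail = 43.

43


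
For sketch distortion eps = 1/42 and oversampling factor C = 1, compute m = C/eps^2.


1/eps = 42.
(1/eps)^2 = 1764.
m = 1*1764 = 1764.

1764


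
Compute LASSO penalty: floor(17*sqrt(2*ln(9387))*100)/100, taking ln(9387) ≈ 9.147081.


ln(9387) ≈ 9.147081.
2*ln(n) ≈ 18.294162.
sqrt(2*ln(n)) ≈ sqrt(18.294162) ≈ 4.277168.
lambda ≈ 17*4.277168 = 72.711856.
floor(lambda*100)/100 = 72.71.

72.71


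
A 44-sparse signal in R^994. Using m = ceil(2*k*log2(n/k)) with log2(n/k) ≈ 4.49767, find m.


log2(n/k) = log2(994/44) ≈ 4.49767.
2*k*log2(n/k) ≈ 2*44*4.49767 = 395.79496.
m = ceil(395.79496) = 396.

396


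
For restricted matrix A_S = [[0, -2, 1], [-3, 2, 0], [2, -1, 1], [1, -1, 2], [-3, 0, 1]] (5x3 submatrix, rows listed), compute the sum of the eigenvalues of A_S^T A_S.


Sum of eigenvalues of A_S^T A_S = trace(A_S^T A_S) = sum of squared column norms of A_S.
A_S^T A_S diagonal: [23, 10, 7].
trace = 23 + 10 + 7 = 40.

40


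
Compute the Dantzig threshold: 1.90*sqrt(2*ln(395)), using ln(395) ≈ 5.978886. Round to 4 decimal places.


ln(395) ≈ 5.978886.
2*ln(n) ≈ 11.957772.
sqrt(2*ln(n)) ≈ sqrt(11.957772) ≈ 3.458001.
threshold ≈ 1.90*3.458001 = 6.5702019 ≈ 6.5702.

6.5702


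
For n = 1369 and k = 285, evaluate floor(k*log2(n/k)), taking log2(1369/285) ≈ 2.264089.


log2(n/k) = log2(1369/285) ≈ 2.264089.
k*log2(n/k) ≈ 285*2.264089 = 645.265365.
floor(645.265365) = 645.

645


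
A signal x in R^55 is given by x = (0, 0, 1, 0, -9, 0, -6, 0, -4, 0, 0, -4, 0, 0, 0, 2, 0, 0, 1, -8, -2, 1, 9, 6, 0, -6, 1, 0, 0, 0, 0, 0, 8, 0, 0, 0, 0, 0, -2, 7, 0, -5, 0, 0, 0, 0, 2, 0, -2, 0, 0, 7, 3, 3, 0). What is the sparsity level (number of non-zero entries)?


Non-zero positions: [2, 4, 6, 8, 11, 15, 18, 19, 20, 21, 22, 23, 25, 26, 32, 38, 39, 41, 46, 48, 51, 52, 53].
Sparsity = 23.

23


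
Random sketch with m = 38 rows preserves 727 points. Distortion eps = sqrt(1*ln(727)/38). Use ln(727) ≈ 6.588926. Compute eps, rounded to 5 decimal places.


ln(727) ≈ 6.588926.
1*ln(N)/m ≈ 1*6.588926/38 ≈ 0.17339279.
eps = sqrt(0.17339279) ≈ 0.4164046 ≈ 0.41640.

0.41640


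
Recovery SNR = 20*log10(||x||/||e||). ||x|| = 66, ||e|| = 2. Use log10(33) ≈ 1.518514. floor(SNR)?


||x||/||e|| = 66/2 = 33.
log10(33) ≈ 1.518514.
20*log10(||x||/||e||) ≈ 20*1.518514 = 30.37028.
floor(30.37028) = 30.

30


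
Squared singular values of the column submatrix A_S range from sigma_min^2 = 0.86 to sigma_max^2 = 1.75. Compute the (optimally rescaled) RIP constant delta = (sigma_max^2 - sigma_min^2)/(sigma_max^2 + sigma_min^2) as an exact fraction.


lambda_max - lambda_min = 1.75 - 0.86 = 0.89.
lambda_max + lambda_min = 1.75 + 0.86 = 2.61.
delta = 0.89/2.61 = 89/261.

89/261


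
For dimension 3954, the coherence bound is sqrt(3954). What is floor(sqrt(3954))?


62^2 = 3844 <= 3954 < 3969 = 63^2, so 62 <= sqrt(3954) < 63.
floor(sqrt(3954)) = 62.

62


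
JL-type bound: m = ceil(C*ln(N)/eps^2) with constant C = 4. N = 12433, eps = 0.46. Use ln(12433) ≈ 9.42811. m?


ln(12433) ≈ 9.42811.
eps^2 = 0.46^2 = 0.2116.
C*ln(N)/eps^2 ≈ 4*9.42811/0.2116 ≈ 178.2251.
m = ceil(178.2251) = 179.

179


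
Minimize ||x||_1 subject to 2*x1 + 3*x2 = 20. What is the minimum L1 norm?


Axis intercepts:
  x1 = 10, x2 = 0: L1 = 10
  x1 = 0, x2 = 20/3: L1 = 20/3
x* = (0, 20/3)
||x*||_1 = 20/3.

20/3


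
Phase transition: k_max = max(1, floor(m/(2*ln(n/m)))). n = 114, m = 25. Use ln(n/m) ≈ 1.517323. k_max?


n/m = 114/25.
ln(n/m) ≈ 1.517323.
2*ln(n/m) ≈ 3.034646.
m/(2*ln(n/m)) ≈ 25/3.034646 ≈ 8.2382.
floor = 8.
k_max = max(1, 8) = 8.

8


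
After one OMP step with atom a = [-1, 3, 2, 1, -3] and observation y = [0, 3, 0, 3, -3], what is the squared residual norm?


a^T a = 24.
a^T y = 21.
coeff = 21/24 = 7/8.
||r||^2 = 69/8.

69/8


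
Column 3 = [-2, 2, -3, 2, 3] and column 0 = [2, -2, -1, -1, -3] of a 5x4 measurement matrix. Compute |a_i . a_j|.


Inner product: -2*2 + 2*-2 + -3*-1 + 2*-1 + 3*-3
Products: [-4, -4, 3, -2, -9]
Sum = -16.
|dot| = 16.

16


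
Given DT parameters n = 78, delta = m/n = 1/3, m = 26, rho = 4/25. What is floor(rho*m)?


m = 1/3*78 = 26.
rho = 4/25.
rho*m = 4/25*26 = 4.16.
k = floor(4.16) = 4.

4


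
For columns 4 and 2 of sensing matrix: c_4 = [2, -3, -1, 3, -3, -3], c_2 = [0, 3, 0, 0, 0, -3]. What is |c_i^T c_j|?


Inner product: 2*0 + -3*3 + -1*0 + 3*0 + -3*0 + -3*-3
Products: [0, -9, 0, 0, 0, 9]
Sum = 0.
|dot| = 0.

0


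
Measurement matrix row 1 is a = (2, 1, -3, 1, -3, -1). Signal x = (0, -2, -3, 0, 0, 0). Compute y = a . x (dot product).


Non-zero terms: ['1*-2', '-3*-3']
Products: [-2, 9]
y = sum = 7.

7


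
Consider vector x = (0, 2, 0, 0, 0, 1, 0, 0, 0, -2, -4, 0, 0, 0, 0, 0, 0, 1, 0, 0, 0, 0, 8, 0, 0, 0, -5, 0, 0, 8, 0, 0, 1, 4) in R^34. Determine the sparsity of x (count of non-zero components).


Non-zero positions: [1, 5, 9, 10, 17, 22, 26, 29, 32, 33].
Sparsity = 10.

10


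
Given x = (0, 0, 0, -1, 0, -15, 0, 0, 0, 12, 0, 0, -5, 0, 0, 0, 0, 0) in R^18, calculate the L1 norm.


Non-zero entries: [(3, -1), (5, -15), (9, 12), (12, -5)]
Absolute values: [1, 15, 12, 5]
||x||_1 = sum = 33.

33


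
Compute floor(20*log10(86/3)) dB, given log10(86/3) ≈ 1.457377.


||x||/||e|| = 86/3.
log10(86/3) ≈ 1.457377.
20*log10(||x||/||e||) ≈ 20*1.457377 = 29.14754.
floor(29.14754) = 29.

29


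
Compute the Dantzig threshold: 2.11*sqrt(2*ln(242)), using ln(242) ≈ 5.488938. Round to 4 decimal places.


ln(242) ≈ 5.488938.
2*ln(n) ≈ 10.977876.
sqrt(2*ln(n)) ≈ sqrt(10.977876) ≈ 3.313288.
threshold ≈ 2.11*3.313288 = 6.99103768 ≈ 6.9910.

6.9910


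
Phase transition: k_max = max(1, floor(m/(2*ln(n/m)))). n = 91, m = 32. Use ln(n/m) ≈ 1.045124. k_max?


n/m = 91/32.
ln(n/m) ≈ 1.045124.
2*ln(n/m) ≈ 2.090248.
m/(2*ln(n/m)) ≈ 32/2.090248 ≈ 15.3092.
floor = 15.
k_max = max(1, 15) = 15.

15


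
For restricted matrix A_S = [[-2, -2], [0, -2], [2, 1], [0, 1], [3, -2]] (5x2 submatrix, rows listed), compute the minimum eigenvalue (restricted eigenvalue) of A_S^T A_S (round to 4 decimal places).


A_S^T A_S = [[17, 0], [0, 14]].
trace = 31.
det = 238.
disc = trace^2 - 4*det = 961 - 4*238 = 9.
sqrt(9) = 3.
lam_min = (31 - 3)/2 = 14 = 14.0000.

14.0000


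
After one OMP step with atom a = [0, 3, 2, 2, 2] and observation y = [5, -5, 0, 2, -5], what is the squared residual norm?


a^T a = 21.
a^T y = -21.
coeff = -21/21 = -1.
||r||^2 = 58.

58


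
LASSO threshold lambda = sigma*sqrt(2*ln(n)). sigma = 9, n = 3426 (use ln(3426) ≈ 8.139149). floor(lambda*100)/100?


ln(3426) ≈ 8.139149.
2*ln(n) ≈ 16.278298.
sqrt(2*ln(n)) ≈ sqrt(16.278298) ≈ 4.034637.
lambda ≈ 9*4.034637 = 36.311733.
floor(lambda*100)/100 = 36.31.

36.31


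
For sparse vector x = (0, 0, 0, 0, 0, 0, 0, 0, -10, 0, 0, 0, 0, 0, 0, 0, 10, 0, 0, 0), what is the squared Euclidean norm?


Non-zero entries: [(8, -10), (16, 10)]
Squares: [100, 100]
||x||_2^2 = sum = 200.

200


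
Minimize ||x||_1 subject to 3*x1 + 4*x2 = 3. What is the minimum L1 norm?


Axis intercepts:
  x1 = 1, x2 = 0: L1 = 1
  x1 = 0, x2 = 3/4: L1 = 3/4
x* = (0, 3/4)
||x*||_1 = 3/4.

3/4


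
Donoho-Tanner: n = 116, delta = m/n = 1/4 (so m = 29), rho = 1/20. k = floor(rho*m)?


m = 1/4*116 = 29.
rho = 1/20.
rho*m = 1/20*29 = 1.45.
k = floor(1.45) = 1.

1


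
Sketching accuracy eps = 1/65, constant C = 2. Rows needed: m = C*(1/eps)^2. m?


1/eps = 65.
(1/eps)^2 = 4225.
m = 2*4225 = 8450.

8450


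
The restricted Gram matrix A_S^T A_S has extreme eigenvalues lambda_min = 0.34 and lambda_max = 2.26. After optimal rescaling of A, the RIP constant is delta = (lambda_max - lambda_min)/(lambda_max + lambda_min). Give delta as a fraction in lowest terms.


lambda_max - lambda_min = 2.26 - 0.34 = 1.92.
lambda_max + lambda_min = 2.26 + 0.34 = 2.60.
delta = 1.92/2.60 = 192/260 = 48/65.

48/65


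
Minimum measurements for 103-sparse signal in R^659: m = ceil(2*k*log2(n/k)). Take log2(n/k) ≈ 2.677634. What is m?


log2(n/k) = log2(659/103) ≈ 2.677634.
2*k*log2(n/k) ≈ 2*103*2.677634 = 551.592604.
m = ceil(551.592604) = 552.

552


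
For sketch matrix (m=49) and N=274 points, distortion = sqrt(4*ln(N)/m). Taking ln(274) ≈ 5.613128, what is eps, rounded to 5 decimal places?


ln(274) ≈ 5.613128.
4*ln(N)/m ≈ 4*5.613128/49 ≈ 0.45821453.
eps = sqrt(0.45821453) ≈ 0.6769155 ≈ 0.67692.

0.67692


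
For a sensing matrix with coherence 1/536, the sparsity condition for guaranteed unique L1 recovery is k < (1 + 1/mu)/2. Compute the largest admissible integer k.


1/mu = 536.
1 + 1/mu = 537.
(1 + 1/mu)/2 = 268.5 is not an integer, so k_max = floor(268.5) = 268.

268


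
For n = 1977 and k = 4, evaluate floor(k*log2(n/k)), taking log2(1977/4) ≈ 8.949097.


log2(n/k) = log2(1977/4) ≈ 8.949097.
k*log2(n/k) ≈ 4*8.949097 = 35.796388.
floor(35.796388) = 35.

35


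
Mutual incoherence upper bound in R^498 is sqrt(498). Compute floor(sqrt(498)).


22^2 = 484 <= 498 < 529 = 23^2, so 22 <= sqrt(498) < 23.
floor(sqrt(498)) = 22.

22


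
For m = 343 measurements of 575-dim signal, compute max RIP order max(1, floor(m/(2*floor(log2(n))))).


floor(log2(575)) = 9.
2*9 = 18.
m/(2*floor(log2(n))) = 343/18 ≈ 19.0556.
floor = 19.
k = max(1, 19) = 19.

19


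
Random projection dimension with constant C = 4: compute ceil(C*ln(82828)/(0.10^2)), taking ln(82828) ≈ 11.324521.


ln(82828) ≈ 11.324521.
eps^2 = 0.10^2 = 0.01.
C*ln(N)/eps^2 ≈ 4*11.324521/0.01 ≈ 4529.8084.
m = ceil(4529.8084) = 4530.

4530
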